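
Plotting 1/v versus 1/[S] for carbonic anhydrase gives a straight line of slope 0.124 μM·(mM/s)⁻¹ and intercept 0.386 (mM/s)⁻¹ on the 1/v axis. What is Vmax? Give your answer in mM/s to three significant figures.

The y-intercept of a Lineweaver–Burk plot equals 1/Vmax, so Vmax = 1/0.386 = 2.59 mM/s.

2.59 mM/s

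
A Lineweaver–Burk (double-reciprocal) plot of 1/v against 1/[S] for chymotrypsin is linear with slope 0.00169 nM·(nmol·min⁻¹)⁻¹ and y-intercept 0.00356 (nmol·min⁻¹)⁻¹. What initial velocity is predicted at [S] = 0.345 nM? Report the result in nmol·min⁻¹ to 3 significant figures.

118 nmol·min⁻¹

The y-intercept is 1/Vmax, so Vmax = 1/0.00356 = 281 nmol·min⁻¹.
The slope is Km/Vmax, so Km = 0.00169 × 281 = 0.475 nM.
Then v = 281 × 0.345/(0.475 + 0.345) = 118 nmol·min⁻¹.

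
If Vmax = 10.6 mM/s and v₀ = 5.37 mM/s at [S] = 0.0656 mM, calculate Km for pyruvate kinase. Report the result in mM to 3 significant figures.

0.0639 mM

From v = Vmax[S]/(Km+[S]), Km = [S](Vmax − v)/v.
Km = 0.0656 × (10.6 − 5.37) / 5.37 = 0.3431/5.37 = 0.0639 mM.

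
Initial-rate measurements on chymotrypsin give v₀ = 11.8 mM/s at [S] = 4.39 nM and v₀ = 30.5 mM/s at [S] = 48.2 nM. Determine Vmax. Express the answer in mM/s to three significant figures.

In reciprocal form, 1/v = (Km/Vmax)·(1/[S]) + 1/Vmax. The two points give (1/[S], 1/v) = (0.2278, 0.08475) and (0.02075, 0.03279).
Slope = (0.08475 − 0.03279)/(0.2278 − 0.02075) = 0.2510; intercept = 0.08475 − 0.2510×0.2278 = 0.02758.
Vmax = 1/intercept = 36.3 mM/s; Km = slope × Vmax = 0.2510 × 36.3 = 9.10 nM.

36.3 mM/s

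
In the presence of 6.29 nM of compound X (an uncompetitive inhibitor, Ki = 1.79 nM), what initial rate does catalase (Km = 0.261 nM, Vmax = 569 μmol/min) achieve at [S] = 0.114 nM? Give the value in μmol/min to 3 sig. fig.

83.6 μmol/min

With α = 1 + [I]/Ki = 1 + 6.29/1.79 = 4.514, the uncompetitive rate law is v = (Vmax/α)·[S] / (Km/α + [S]).
v = (569/4.514)×0.114 / (0.261/4.514 + 0.114) = 14.37/0.1718 = 83.6 μmol/min.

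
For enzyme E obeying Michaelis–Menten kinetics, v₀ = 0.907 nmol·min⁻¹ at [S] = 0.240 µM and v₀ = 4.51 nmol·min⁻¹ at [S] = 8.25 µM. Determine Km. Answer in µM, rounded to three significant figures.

1.11 µM

In reciprocal form, 1/v = (Km/Vmax)·(1/[S]) + 1/Vmax. The two points give (1/[S], 1/v) = (4.167, 1.103) and (0.1212, 0.2217).
Slope = (1.103 − 0.2217)/(4.167 − 0.1212) = 0.2177; intercept = 1.103 − 0.2177×4.167 = 0.1953.
Vmax = 1/intercept = 5.12 nmol·min⁻¹; Km = slope × Vmax = 0.2177 × 5.12 = 1.11 µM.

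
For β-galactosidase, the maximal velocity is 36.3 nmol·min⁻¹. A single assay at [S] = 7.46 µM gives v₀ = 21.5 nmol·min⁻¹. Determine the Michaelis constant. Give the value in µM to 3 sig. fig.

5.14 µM

From v = Vmax[S]/(Km+[S]), Km = [S](Vmax − v)/v.
Km = 7.46 × (36.3 − 21.5) / 21.5 = 110.4/21.5 = 5.14 µM.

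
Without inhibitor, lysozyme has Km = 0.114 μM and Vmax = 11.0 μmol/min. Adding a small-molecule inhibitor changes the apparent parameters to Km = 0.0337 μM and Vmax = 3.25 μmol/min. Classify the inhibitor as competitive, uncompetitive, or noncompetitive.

Both Km and Vmax decrease by the same factor (~3.38-fold) — characteristic of uncompetitive inhibition.

uncompetitive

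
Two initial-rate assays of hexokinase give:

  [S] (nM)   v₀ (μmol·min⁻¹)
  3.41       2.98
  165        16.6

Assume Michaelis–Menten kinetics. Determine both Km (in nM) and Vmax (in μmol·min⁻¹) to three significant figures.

From v = Vmax[S]/(Km+[S]), each point gives Vmax = v(Km+[S])/[S].
Equating: 2.98(Km+3.41)/3.41 = 16.6(Km+165)/165.
0.8739·Km + 2.98 = 0.1006·Km + 16.6, so (0.8739 − 0.1006)·Km = 16.6 − 2.98.
Km = 13.62/0.7733 = 17.6 nM; then Vmax = 2.98(17.6+3.41)/3.41 = 18.4 μmol·min⁻¹.

Km = 17.6 nM; Vmax = 18.4 μmol·min⁻¹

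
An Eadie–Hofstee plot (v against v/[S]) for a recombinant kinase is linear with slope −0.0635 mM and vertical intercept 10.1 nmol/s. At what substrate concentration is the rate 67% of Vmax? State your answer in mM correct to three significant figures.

0.129 mM

The Eadie–Hofstee slope gives Km = 0.0635 mM (slope = −Km).
v/Vmax = [S]/(Km+[S]) = 0.67 ⇒ [S] = Km·0.67/(1−0.67) = 0.0635 × 2.030 = 0.129 mM.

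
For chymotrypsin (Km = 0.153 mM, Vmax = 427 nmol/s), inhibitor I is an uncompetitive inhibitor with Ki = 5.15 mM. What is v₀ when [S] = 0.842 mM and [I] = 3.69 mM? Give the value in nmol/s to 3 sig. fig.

With α = 1 + [I]/Ki = 1 + 3.69/5.15 = 1.717, the uncompetitive rate law is v = (Vmax/α)·[S] / (Km/α + [S]).
v = (427/1.717)×0.842 / (0.153/1.717 + 0.842) = 209.5/0.9311 = 225 nmol/s.

225 nmol/s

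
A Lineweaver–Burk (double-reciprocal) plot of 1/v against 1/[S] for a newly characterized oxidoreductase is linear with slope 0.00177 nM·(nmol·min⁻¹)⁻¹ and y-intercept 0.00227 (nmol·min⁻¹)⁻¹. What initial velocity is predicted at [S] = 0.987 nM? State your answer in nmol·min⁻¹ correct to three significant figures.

The y-intercept is 1/Vmax, so Vmax = 1/0.00227 = 441 nmol·min⁻¹.
The slope is Km/Vmax, so Km = 0.00177 × 441 = 0.780 nM.
Then v = 441 × 0.987/(0.780 + 0.987) = 246 nmol·min⁻¹.

246 nmol·min⁻¹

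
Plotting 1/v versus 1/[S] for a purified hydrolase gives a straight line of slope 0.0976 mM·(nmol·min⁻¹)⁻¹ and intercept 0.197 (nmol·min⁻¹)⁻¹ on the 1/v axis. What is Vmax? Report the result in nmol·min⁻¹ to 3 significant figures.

5.08 nmol·min⁻¹

The y-intercept of a Lineweaver–Burk plot equals 1/Vmax, so Vmax = 1/0.197 = 5.08 nmol·min⁻¹.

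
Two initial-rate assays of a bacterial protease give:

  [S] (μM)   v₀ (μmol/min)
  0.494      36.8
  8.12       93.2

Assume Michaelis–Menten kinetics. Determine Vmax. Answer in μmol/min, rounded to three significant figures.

103 μmol/min

In reciprocal form, 1/v = (Km/Vmax)·(1/[S]) + 1/Vmax. The two points give (1/[S], 1/v) = (2.024, 0.02717) and (0.1232, 0.01073).
Slope = (0.02717 − 0.01073)/(2.024 − 0.1232) = 0.008650; intercept = 0.02717 − 0.008650×2.024 = 0.009664.
Vmax = 1/intercept = 103 μmol/min; Km = slope × Vmax = 0.008650 × 103 = 0.895 μM.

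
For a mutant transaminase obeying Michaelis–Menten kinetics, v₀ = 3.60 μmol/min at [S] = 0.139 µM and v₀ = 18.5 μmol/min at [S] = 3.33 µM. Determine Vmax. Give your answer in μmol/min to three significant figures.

From v = Vmax[S]/(Km+[S]), each point gives Vmax = v(Km+[S])/[S].
Equating: 3.60(Km+0.139)/0.139 = 18.5(Km+3.33)/3.33.
25.90·Km + 3.60 = 5.556·Km + 18.5, so (25.90 − 5.556)·Km = 18.5 − 3.60.
Km = 14.90/20.34 = 0.732 µM; then Vmax = 3.60(0.732+0.139)/0.139 = 22.6 μmol/min.

22.6 μmol/min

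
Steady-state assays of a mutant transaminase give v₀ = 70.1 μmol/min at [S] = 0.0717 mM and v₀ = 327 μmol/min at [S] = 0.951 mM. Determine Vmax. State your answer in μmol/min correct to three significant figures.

466 μmol/min

From v = Vmax[S]/(Km+[S]), each point gives Vmax = v(Km+[S])/[S].
Equating: 70.1(Km+0.0717)/0.0717 = 327(Km+0.951)/0.951.
977.7·Km + 70.1 = 343.8·Km + 327, so (977.7 − 343.8)·Km = 327 − 70.1.
Km = 256.9/633.8 = 0.405 mM; then Vmax = 70.1(0.405+0.0717)/0.0717 = 466 μmol/min.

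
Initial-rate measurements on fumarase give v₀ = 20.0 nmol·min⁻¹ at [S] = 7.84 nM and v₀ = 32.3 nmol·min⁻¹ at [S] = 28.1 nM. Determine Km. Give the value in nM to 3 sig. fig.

From v = Vmax[S]/(Km+[S]), each point gives Vmax = v(Km+[S])/[S].
Equating: 20.0(Km+7.84)/7.84 = 32.3(Km+28.1)/28.1.
2.551·Km + 20.0 = 1.149·Km + 32.3, so (2.551 − 1.149)·Km = 32.3 − 20.0.
Km = 12.30/1.402 = 8.78 nM; then Vmax = 20.0(8.78+7.84)/7.84 = 42.4 nmol·min⁻¹.

8.78 nM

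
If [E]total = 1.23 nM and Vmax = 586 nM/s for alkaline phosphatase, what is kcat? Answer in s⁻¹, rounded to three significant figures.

476 s⁻¹

kcat = Vmax/[E]total = 586 nM/s / 1.23 nM = 476 s⁻¹.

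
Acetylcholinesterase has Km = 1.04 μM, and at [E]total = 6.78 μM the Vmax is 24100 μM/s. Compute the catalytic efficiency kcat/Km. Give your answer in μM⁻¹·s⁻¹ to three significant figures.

kcat = Vmax/[E]total = 24100/6.78 = 3550 s⁻¹.
kcat/Km = 3550/1.04 = 3420 μM⁻¹·s⁻¹.

3420 μM⁻¹·s⁻¹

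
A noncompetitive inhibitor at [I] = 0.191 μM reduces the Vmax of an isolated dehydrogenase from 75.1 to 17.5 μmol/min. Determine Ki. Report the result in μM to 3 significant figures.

Noncompetitive: Vmax,app = Vmax/α with α = 1 + [I]/Ki.
α = Vmax/Vmax,app = 75.1/17.5 = 4.291.
Since α = 1 + [I]/Ki, [I]/Ki = 4.291 − 1 = 3.291 and Ki = 0.191/3.291 = 0.0580 μM.

0.0580 μM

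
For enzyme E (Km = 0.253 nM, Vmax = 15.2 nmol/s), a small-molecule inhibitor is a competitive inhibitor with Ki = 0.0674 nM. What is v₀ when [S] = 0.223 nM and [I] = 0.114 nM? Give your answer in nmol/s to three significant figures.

3.75 nmol/s

With α = 1 + [I]/Ki = 1 + 0.114/0.0674 = 2.691, the competitive rate law is v = Vmax[S] / (αKm + [S]).
v = 15.2×0.223 / (2.691×0.253 + 0.223) = 3.390/0.9039 = 3.75 nmol/s.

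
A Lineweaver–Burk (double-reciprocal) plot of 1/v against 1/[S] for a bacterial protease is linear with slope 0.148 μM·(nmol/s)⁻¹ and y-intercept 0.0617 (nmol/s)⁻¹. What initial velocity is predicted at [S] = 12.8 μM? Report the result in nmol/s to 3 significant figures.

13.6 nmol/s

The y-intercept is 1/Vmax, so Vmax = 1/0.0617 = 16.2 nmol/s.
The slope is Km/Vmax, so Km = 0.148 × 16.2 = 2.40 μM.
Then v = 16.2 × 12.8/(2.40 + 12.8) = 13.6 nmol/s.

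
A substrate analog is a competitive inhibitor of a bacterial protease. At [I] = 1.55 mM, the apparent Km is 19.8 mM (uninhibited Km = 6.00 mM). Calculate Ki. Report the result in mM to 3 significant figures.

Competitive: Km,app = α·Km with α = 1 + [I]/Ki.
α = Km,app/Km = 19.8/6.00 = 3.300.
Ki = [I]/(α − 1) = 1.55/2.300 = 0.674 mM.

0.674 mM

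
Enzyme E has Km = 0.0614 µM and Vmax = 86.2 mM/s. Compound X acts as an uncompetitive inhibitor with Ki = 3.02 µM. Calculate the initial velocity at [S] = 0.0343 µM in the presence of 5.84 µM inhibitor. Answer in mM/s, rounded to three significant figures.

α = 1 + [I]/Ki = 1 + 5.84/3.02 = 2.934.
For an uncompetitive inhibitor, both parameters are divided by α, giving Vmax/α and Km/α: Km,app = 0.0209 µM, Vmax,app = 29.4 mM/s.
v = Vmax,app·[S]/(Km,app + [S]) = 29.4 × 0.0343/(0.0209 + 0.0343) = 18.2 mM/s.

18.2 mM/s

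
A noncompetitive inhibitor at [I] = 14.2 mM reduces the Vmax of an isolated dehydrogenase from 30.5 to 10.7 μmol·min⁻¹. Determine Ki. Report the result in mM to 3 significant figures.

Noncompetitive: Vmax,app = Vmax/α with α = 1 + [I]/Ki.
α = Vmax/Vmax,app = 30.5/10.7 = 2.850.
Since α = 1 + [I]/Ki, [I]/Ki = 2.850 − 1 = 1.850 and Ki = 14.2/1.850 = 7.67 mM.

7.67 mM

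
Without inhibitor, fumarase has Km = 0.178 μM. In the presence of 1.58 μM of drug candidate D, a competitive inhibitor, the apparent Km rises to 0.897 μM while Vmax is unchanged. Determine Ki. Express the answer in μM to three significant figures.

Competitive: Km,app = α·Km with α = 1 + [I]/Ki.
α = Km,app/Km = 0.897/0.178 = 5.039.
Since α = 1 + [I]/Ki, [I]/Ki = 5.039 − 1 = 4.039 and Ki = 1.58/4.039 = 0.391 μM.

0.391 μM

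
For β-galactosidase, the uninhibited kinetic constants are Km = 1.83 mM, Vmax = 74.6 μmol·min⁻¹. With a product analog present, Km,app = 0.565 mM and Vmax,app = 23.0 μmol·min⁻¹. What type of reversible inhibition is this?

Both Km and Vmax decrease by the same factor (~3.24-fold) — characteristic of uncompetitive inhibition.

uncompetitive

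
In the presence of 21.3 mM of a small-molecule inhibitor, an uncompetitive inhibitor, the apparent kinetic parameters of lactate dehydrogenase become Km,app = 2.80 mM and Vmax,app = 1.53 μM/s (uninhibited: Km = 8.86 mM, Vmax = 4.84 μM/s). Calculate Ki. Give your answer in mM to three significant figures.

Uncompetitive: Vmax,app = Vmax/α (and Km,app = Km/α) with α = 1 + [I]/Ki.
α = Vmax/Vmax,app = 4.84/1.53 = 3.163.
Since α = 1 + [I]/Ki, [I]/Ki = 3.163 − 1 = 2.163 and Ki = 21.3/2.163 = 9.85 mM.

9.85 mM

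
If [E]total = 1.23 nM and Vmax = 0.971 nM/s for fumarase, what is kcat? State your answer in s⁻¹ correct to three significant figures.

0.789 s⁻¹

kcat = Vmax/[E]total = 0.971 nM/s / 1.23 nM = 0.789 s⁻¹.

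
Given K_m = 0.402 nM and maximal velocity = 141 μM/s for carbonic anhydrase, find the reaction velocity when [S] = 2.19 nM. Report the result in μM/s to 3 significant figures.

[S]/(Km+[S]) = 2.19/2.592 = 0.8449, the fractional saturation.
v = 0.8449 × Vmax = 0.8449 × 141 = 119 μM/s.

119 μM/s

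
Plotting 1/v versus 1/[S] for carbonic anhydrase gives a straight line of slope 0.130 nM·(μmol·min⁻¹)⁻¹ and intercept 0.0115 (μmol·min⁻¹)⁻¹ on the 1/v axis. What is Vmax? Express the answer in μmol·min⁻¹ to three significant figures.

The y-intercept of a Lineweaver–Burk plot equals 1/Vmax, so Vmax = 1/0.0115 = 87.0 μmol·min⁻¹.

87.0 μmol·min⁻¹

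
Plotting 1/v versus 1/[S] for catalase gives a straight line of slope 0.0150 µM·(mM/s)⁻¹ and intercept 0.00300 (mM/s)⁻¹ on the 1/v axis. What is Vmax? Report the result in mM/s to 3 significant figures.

The y-intercept of a Lineweaver–Burk plot equals 1/Vmax, so Vmax = 1/0.00300 = 333 mM/s.

333 mM/s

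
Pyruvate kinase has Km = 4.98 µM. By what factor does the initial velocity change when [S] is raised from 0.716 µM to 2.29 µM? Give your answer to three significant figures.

Since Vmax cancels, v₂/v₁ = [S]₂(Km+[S]₁) / [S]₁(Km+[S]₂).
= 2.29×(4.98+0.716) / (0.716×(4.98+2.29)) = 13.04/5.205 = 2.51.

2.51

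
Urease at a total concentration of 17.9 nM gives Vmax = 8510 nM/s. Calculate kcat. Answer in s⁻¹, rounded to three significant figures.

kcat = Vmax/[E]total = 8510 nM/s / 17.9 nM = 475 s⁻¹.

475 s⁻¹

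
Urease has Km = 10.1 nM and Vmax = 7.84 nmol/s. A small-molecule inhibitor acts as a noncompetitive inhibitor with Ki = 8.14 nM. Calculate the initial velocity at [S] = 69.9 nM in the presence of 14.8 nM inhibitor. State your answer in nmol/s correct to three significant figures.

2.43 nmol/s

α = 1 + [I]/Ki = 1 + 14.8/8.14 = 2.818.
For a noncompetitive inhibitor, Vmax is reduced to Vmax/α while Km is unchanged: Km,app = 10.1 nM, Vmax,app = 2.78 nmol/s.
v = Vmax,app·[S]/(Km,app + [S]) = 2.78 × 69.9/(10.1 + 69.9) = 2.43 nmol/s.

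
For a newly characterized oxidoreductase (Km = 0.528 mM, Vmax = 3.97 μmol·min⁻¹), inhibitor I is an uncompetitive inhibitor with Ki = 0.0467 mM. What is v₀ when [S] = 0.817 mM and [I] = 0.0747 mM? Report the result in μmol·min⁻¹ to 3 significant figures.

With α = 1 + [I]/Ki = 1 + 0.0747/0.0467 = 2.600, the uncompetitive rate law is v = (Vmax/α)·[S] / (Km/α + [S]).
v = (3.97/2.600)×0.817 / (0.528/2.600 + 0.817) = 1.248/1.020 = 1.22 μmol·min⁻¹.

1.22 μmol·min⁻¹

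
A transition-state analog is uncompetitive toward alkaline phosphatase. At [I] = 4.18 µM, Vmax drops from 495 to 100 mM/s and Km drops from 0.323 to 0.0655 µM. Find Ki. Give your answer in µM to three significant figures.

Uncompetitive: Vmax,app = Vmax/α (and Km,app = Km/α) with α = 1 + [I]/Ki.
α = Vmax/Vmax,app = 495/100 = 4.950.
Since α = 1 + [I]/Ki, [I]/Ki = 4.950 − 1 = 3.950 and Ki = 4.18/3.950 = 1.06 µM.

1.06 µM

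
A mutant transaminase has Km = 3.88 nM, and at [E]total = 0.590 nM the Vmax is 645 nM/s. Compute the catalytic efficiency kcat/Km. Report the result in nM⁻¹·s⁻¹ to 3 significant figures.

282 nM⁻¹·s⁻¹

kcat = Vmax/[E]total = 645/0.590 = 1090 s⁻¹.
kcat/Km = 1090/3.88 = 282 nM⁻¹·s⁻¹.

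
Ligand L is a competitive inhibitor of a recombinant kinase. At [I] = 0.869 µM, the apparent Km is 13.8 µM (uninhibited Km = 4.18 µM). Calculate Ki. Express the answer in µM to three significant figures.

0.378 µM

Competitive: Km,app = α·Km with α = 1 + [I]/Ki.
α = Km,app/Km = 13.8/4.18 = 3.301.
Ki = [I]/(α − 1) = 0.869/2.301 = 0.378 µM.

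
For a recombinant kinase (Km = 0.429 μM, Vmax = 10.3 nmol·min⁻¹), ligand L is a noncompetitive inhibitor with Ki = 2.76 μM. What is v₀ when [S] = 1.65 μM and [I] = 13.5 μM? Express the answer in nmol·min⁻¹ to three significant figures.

1.39 nmol·min⁻¹

α = 1 + [I]/Ki = 1 + 13.5/2.76 = 5.891.
For a noncompetitive inhibitor, Vmax is reduced to Vmax/α while Km is unchanged: Km,app = 0.429 μM, Vmax,app = 1.75 nmol·min⁻¹.
v = Vmax,app·[S]/(Km,app + [S]) = 1.75 × 1.65/(0.429 + 1.65) = 1.39 nmol·min⁻¹.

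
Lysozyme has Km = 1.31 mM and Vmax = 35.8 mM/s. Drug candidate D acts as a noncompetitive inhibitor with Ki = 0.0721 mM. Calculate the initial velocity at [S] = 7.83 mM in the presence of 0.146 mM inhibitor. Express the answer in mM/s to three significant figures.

10.1 mM/s

With α = 1 + [I]/Ki = 1 + 0.146/0.0721 = 3.025, the noncompetitive rate law is v = (Vmax/α)·[S] / (Km + [S]).
v = (35.8/3.025)×7.83 / (1.31 + 7.83) = 92.67/9.140 = 10.1 mM/s.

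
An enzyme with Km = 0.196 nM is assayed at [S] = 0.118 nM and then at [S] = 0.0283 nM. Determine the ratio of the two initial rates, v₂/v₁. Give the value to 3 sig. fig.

0.336

Since Vmax cancels, v₂/v₁ = [S]₂(Km+[S]₁) / [S]₁(Km+[S]₂).
= 0.0283×(0.196+0.118) / (0.118×(0.196+0.0283)) = 0.008886/0.02647 = 0.336.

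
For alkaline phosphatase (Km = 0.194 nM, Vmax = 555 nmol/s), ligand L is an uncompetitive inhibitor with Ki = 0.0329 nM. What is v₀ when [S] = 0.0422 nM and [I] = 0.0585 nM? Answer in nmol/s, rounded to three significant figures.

With α = 1 + [I]/Ki = 1 + 0.0585/0.0329 = 2.778, the uncompetitive rate law is v = (Vmax/α)·[S] / (Km/α + [S]).
v = (555/2.778)×0.0422 / (0.194/2.778 + 0.0422) = 8.431/0.1120 = 75.3 nmol/s.

75.3 nmol/s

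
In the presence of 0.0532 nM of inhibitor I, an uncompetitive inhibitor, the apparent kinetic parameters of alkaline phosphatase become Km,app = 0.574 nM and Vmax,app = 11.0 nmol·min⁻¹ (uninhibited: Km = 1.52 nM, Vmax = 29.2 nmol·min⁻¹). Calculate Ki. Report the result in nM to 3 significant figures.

0.0322 nM

Uncompetitive: Vmax,app = Vmax/α (and Km,app = Km/α) with α = 1 + [I]/Ki.
α = Vmax/Vmax,app = 29.2/11.0 = 2.655.
Ki = [I]/(α − 1) = 0.0532/1.655 = 0.0322 nM.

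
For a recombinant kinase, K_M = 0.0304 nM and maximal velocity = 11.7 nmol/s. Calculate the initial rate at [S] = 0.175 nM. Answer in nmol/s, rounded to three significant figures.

[S]/(Km+[S]) = 0.175/0.2054 = 0.8520, the fractional saturation.
v = 0.8520 × Vmax = 0.8520 × 11.7 = 9.97 nmol/s.

9.97 nmol/s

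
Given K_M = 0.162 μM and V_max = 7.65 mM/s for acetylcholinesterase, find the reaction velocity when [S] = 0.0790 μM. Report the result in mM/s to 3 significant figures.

2.51 mM/s

v = Vmax·[S]/(Km + [S]) = 7.65 × 0.0790 / (0.162 + 0.0790)
  = 0.6044 / 0.2410 = 2.51 mM/s.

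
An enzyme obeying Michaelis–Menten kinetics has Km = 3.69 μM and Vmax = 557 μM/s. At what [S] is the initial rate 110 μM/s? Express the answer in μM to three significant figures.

Rearranging v = Vmax[S]/(Km+[S]) gives [S] = Km·v/(Vmax − v).
[S] = 3.69 × 110 / (557 − 110) = 405.9/447.0 = 0.908 μM.

0.908 μM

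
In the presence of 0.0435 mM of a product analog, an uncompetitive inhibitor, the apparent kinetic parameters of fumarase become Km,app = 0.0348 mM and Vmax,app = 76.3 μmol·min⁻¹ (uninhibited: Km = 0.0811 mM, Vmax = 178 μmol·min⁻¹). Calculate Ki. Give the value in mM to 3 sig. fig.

0.0326 mM

Uncompetitive: Vmax,app = Vmax/α (and Km,app = Km/α) with α = 1 + [I]/Ki.
α = Vmax/Vmax,app = 178/76.3 = 2.333.
Ki = [I]/(α − 1) = 0.0435/1.333 = 0.0326 mM.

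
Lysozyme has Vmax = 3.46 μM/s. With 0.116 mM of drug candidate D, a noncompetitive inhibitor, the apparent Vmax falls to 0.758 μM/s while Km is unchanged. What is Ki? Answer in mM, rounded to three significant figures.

Noncompetitive: Vmax,app = Vmax/α with α = 1 + [I]/Ki.
α = Vmax/Vmax,app = 3.46/0.758 = 4.565.
Ki = [I]/(α − 1) = 0.116/3.565 = 0.0325 mM.

0.0325 mM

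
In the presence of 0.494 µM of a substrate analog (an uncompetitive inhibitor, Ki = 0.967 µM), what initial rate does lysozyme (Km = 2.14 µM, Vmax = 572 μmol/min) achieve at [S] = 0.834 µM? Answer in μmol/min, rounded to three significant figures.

α = 1 + [I]/Ki = 1 + 0.494/0.967 = 1.511.
For an uncompetitive inhibitor, both parameters are divided by α, giving Vmax/α and Km/α: Km,app = 1.42 µM, Vmax,app = 379 μmol/min.
v = Vmax,app·[S]/(Km,app + [S]) = 379 × 0.834/(1.42 + 0.834) = 140 μmol/min.

140 μmol/min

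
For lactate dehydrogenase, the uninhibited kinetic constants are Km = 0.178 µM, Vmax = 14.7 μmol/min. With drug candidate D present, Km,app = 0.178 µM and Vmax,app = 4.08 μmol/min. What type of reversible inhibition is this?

noncompetitive

Vmax decreases (14.7 → 4.08 μmol/min) while Km is unchanged — pure noncompetitive inhibition.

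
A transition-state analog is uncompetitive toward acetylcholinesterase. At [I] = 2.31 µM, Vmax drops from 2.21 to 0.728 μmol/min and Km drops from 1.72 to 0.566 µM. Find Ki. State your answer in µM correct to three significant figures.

Uncompetitive: Vmax,app = Vmax/α (and Km,app = Km/α) with α = 1 + [I]/Ki.
α = Vmax/Vmax,app = 2.21/0.728 = 3.036.
Since α = 1 + [I]/Ki, [I]/Ki = 3.036 − 1 = 2.036 and Ki = 2.31/2.036 = 1.13 µM.

1.13 µM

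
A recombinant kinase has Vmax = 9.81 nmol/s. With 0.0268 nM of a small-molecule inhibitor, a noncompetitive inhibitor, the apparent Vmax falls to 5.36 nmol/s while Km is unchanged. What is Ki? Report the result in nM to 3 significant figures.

0.0323 nM

Noncompetitive: Vmax,app = Vmax/α with α = 1 + [I]/Ki.
α = Vmax/Vmax,app = 9.81/5.36 = 1.830.
Since α = 1 + [I]/Ki, [I]/Ki = 1.830 − 1 = 0.8302 and Ki = 0.0268/0.8302 = 0.0323 nM.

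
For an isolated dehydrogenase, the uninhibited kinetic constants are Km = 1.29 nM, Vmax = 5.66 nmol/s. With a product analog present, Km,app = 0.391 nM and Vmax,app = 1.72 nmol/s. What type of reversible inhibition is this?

Both Km and Vmax decrease by the same factor (~3.30-fold) — characteristic of uncompetitive inhibition.

uncompetitive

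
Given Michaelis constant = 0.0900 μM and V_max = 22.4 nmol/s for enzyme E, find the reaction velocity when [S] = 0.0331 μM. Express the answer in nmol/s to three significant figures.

6.02 nmol/s

v = Vmax·[S]/(Km + [S]) = 22.4 × 0.0331 / (0.0900 + 0.0331)
  = 0.7414 / 0.1231 = 6.02 nmol/s.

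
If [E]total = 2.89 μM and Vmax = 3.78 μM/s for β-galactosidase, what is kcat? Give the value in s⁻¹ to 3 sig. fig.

1.31 s⁻¹

kcat = Vmax/[E]total = 3.78 μM/s / 2.89 μM = 1.31 s⁻¹.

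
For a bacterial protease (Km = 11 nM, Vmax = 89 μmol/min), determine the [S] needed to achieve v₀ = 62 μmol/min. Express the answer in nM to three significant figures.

The required fractional saturation is v/Vmax = 62/89 = 0.6966.
Then [S]/(Km+[S]) = 0.6966 ⇒ [S] = 11 × 0.6966/(1 − 0.6966) = 25.3 nM.

25.3 nM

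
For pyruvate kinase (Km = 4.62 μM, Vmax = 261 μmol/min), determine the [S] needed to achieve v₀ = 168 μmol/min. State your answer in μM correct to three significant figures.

8.35 μM

The required fractional saturation is v/Vmax = 168/261 = 0.6437.
Then [S]/(Km+[S]) = 0.6437 ⇒ [S] = 4.62 × 0.6437/(1 − 0.6437) = 8.35 μM.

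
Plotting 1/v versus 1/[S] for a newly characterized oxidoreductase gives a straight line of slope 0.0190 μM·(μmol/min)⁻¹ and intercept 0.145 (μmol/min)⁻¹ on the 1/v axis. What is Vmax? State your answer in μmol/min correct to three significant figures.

6.90 μmol/min

The y-intercept of a Lineweaver–Burk plot equals 1/Vmax, so Vmax = 1/0.145 = 6.90 μmol/min.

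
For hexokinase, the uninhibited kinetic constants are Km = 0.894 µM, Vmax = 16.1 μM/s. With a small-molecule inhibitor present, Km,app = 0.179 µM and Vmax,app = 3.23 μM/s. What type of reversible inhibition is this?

Both Km and Vmax decrease by the same factor (~4.99-fold) — characteristic of uncompetitive inhibition.

uncompetitive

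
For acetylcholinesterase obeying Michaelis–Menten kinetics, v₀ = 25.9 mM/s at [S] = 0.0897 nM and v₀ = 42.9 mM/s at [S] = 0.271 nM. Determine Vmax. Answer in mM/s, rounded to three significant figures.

From v = Vmax[S]/(Km+[S]), each point gives Vmax = v(Km+[S])/[S].
Equating: 25.9(Km+0.0897)/0.0897 = 42.9(Km+0.271)/0.271.
288.7·Km + 25.9 = 158.3·Km + 42.9, so (288.7 − 158.3)·Km = 42.9 − 25.9.
Km = 17.00/130.4 = 0.130 nM; then Vmax = 25.9(0.130+0.0897)/0.0897 = 63.5 mM/s.

63.5 mM/s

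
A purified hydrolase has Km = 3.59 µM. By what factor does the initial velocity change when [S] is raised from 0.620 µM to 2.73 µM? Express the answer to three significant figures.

The fractional saturations are [S]/(Km+[S]) = 0.620/4.210 = 0.1473 and 2.73/6.320 = 0.4320.
v₂/v₁ is just their ratio: 0.4320/0.1473 = 2.93.

2.93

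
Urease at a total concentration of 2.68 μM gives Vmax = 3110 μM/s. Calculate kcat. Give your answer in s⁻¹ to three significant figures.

1160 s⁻¹

kcat = Vmax/[E]total = 3110 μM/s / 2.68 μM = 1160 s⁻¹.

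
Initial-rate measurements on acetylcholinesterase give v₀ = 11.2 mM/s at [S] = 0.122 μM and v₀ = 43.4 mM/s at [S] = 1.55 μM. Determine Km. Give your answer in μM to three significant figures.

From v = Vmax[S]/(Km+[S]), each point gives Vmax = v(Km+[S])/[S].
Equating: 11.2(Km+0.122)/0.122 = 43.4(Km+1.55)/1.55.
91.80·Km + 11.2 = 28.00·Km + 43.4, so (91.80 − 28.00)·Km = 43.4 − 11.2.
Km = 32.20/63.80 = 0.505 μM; then Vmax = 11.2(0.505+0.122)/0.122 = 57.5 mM/s.

0.505 μM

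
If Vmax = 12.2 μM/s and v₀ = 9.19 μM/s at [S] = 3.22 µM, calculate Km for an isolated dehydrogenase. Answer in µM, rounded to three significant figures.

v/Vmax = 9.19/12.2 = 0.7533 = [S]/(Km+[S]).
So Km + [S] = [S]/0.7533 = 4.275 µM, giving Km = 4.275 − 3.22 = 1.05 µM.

1.05 µM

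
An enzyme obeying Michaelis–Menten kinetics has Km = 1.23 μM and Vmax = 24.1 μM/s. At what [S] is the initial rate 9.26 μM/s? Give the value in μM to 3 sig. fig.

0.768 μM

The required fractional saturation is v/Vmax = 9.26/24.1 = 0.3842.
Then [S]/(Km+[S]) = 0.3842 ⇒ [S] = 1.23 × 0.3842/(1 − 0.3842) = 0.768 μM.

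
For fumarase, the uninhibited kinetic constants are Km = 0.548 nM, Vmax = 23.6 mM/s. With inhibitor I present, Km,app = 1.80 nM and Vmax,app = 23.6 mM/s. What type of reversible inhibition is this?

Km increases (0.548 → 1.80 nM) while Vmax is unchanged — the hallmark of competitive inhibition.

competitive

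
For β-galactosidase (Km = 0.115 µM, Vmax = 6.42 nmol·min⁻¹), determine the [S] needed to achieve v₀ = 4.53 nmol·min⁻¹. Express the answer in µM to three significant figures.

Rearranging v = Vmax[S]/(Km+[S]) gives [S] = Km·v/(Vmax − v).
[S] = 0.115 × 4.53 / (6.42 − 4.53) = 0.5210/1.890 = 0.276 µM.

0.276 µM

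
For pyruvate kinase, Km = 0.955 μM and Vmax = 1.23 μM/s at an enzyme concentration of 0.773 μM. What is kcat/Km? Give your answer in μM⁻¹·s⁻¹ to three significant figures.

1.67 μM⁻¹·s⁻¹

kcat = Vmax/[E]total = 1.23/0.773 = 1.59 s⁻¹.
kcat/Km = 1.59/0.955 = 1.67 μM⁻¹·s⁻¹.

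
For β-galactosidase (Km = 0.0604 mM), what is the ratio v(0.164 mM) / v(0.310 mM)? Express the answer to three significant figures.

0.873

Since Vmax cancels, v₂/v₁ = [S]₂(Km+[S]₁) / [S]₁(Km+[S]₂).
= 0.164×(0.0604+0.310) / (0.310×(0.0604+0.164)) = 0.06075/0.06956 = 0.873.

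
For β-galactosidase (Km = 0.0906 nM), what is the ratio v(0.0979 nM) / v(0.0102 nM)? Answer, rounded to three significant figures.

The fractional saturations are [S]/(Km+[S]) = 0.0102/0.1008 = 0.1012 and 0.0979/0.1885 = 0.5194.
v₂/v₁ is just their ratio: 0.5194/0.1012 = 5.13.

5.13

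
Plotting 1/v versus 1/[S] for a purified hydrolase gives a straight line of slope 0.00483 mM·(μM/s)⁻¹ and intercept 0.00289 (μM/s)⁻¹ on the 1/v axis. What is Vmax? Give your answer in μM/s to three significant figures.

346 μM/s

The y-intercept of a Lineweaver–Burk plot equals 1/Vmax, so Vmax = 1/0.00289 = 346 μM/s.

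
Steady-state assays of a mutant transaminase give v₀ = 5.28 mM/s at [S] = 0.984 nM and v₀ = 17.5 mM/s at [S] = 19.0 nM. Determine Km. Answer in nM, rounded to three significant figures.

2.75 nM

From v = Vmax[S]/(Km+[S]), each point gives Vmax = v(Km+[S])/[S].
Equating: 5.28(Km+0.984)/0.984 = 17.5(Km+19.0)/19.0.
5.366·Km + 5.28 = 0.9211·Km + 17.5, so (5.366 − 0.9211)·Km = 17.5 − 5.28.
Km = 12.22/4.445 = 2.75 nM; then Vmax = 5.28(2.75+0.984)/0.984 = 20.0 mM/s.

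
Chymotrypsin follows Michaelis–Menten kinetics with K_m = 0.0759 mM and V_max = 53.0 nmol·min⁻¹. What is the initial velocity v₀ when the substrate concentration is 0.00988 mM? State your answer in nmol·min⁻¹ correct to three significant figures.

v = Vmax·[S]/(Km + [S]) = 53.0 × 0.00988 / (0.0759 + 0.00988)
  = 0.5236 / 0.08578 = 6.10 nmol·min⁻¹.

6.10 nmol·min⁻¹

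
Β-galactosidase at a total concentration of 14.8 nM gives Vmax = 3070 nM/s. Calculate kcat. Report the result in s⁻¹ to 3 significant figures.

kcat = Vmax/[E]total = 3070 nM/s / 14.8 nM = 207 s⁻¹.

207 s⁻¹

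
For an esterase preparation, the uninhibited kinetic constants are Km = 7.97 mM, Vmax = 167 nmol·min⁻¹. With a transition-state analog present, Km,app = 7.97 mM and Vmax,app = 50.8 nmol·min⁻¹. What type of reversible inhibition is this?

noncompetitive

Vmax decreases (167 → 50.8 nmol·min⁻¹) while Km is unchanged — pure noncompetitive inhibition.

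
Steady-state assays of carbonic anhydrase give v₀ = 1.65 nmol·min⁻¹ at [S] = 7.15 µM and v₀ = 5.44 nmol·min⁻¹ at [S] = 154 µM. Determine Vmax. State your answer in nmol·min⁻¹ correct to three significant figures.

In reciprocal form, 1/v = (Km/Vmax)·(1/[S]) + 1/Vmax. The two points give (1/[S], 1/v) = (0.1399, 0.6061) and (0.006494, 0.1838).
Slope = (0.6061 − 0.1838)/(0.1399 − 0.006494) = 3.166; intercept = 0.6061 − 3.166×0.1399 = 0.1633.
Vmax = 1/intercept = 6.13 nmol·min⁻¹; Km = slope × Vmax = 3.166 × 6.13 = 19.4 µM.

6.13 nmol·min⁻¹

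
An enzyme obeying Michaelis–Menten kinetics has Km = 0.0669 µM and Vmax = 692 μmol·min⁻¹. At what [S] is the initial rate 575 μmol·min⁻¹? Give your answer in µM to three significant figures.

0.329 µM

The required fractional saturation is v/Vmax = 575/692 = 0.8309.
Then [S]/(Km+[S]) = 0.8309 ⇒ [S] = 0.0669 × 0.8309/(1 − 0.8309) = 0.329 µM.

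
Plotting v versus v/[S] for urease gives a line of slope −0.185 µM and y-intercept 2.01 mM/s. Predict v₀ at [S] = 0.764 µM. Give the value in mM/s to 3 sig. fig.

In the Eadie–Hofstee form v = Vmax − Km·(v/[S]), the slope is −Km and the intercept is Vmax, so Km = 0.185 µM and Vmax = 2.01 mM/s.
v = 2.01 × 0.764/(0.185 + 0.764) = 1.62 mM/s.

1.62 mM/s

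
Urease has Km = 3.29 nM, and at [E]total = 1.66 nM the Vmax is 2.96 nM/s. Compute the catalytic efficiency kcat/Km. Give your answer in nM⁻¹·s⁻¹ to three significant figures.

kcat = Vmax/[E]total = 2.96/1.66 = 1.78 s⁻¹.
kcat/Km = 1.78/3.29 = 0.542 nM⁻¹·s⁻¹.

0.542 nM⁻¹·s⁻¹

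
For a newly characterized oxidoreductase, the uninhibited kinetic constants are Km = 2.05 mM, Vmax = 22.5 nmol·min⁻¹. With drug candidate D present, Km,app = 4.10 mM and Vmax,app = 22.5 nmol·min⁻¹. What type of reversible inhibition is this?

competitive

Km increases (2.05 → 4.10 mM) while Vmax is unchanged — the hallmark of competitive inhibition.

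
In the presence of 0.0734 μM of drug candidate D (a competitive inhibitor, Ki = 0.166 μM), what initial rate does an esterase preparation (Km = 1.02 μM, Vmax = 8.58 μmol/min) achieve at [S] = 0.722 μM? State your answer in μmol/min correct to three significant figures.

2.82 μmol/min

α = 1 + [I]/Ki = 1 + 0.0734/0.166 = 1.442.
For a competitive inhibitor, Vmax is unchanged and the apparent Km becomes α·Km: Km,app = 1.47 μM, Vmax,app = 8.58 μmol/min.
v = Vmax,app·[S]/(Km,app + [S]) = 8.58 × 0.722/(1.47 + 0.722) = 2.82 μmol/min.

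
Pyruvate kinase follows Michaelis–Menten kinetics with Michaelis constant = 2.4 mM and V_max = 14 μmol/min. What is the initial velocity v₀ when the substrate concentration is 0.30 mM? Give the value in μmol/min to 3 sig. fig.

v = Vmax·[S]/(Km + [S]) = 14 × 0.30 / (2.4 + 0.30)
  = 4.200 / 2.700 = 1.56 μmol/min.

1.56 μmol/min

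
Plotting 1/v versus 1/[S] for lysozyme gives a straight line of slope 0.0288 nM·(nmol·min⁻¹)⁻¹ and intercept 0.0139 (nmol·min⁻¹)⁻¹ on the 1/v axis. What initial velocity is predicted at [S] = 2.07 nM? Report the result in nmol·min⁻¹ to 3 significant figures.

36.0 nmol·min⁻¹

The y-intercept is 1/Vmax, so Vmax = 1/0.0139 = 71.9 nmol·min⁻¹.
The slope is Km/Vmax, so Km = 0.0288 × 71.9 = 2.07 nM.
Then v = 71.9 × 2.07/(2.07 + 2.07) = 36.0 nmol·min⁻¹.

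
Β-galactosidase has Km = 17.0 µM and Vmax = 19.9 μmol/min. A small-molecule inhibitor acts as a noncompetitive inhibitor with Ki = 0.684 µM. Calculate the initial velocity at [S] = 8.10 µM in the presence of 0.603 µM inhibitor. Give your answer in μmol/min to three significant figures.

α = 1 + [I]/Ki = 1 + 0.603/0.684 = 1.882.
For a noncompetitive inhibitor, Vmax is reduced to Vmax/α while Km is unchanged: Km,app = 17.0 µM, Vmax,app = 10.6 μmol/min.
v = Vmax,app·[S]/(Km,app + [S]) = 10.6 × 8.10/(17.0 + 8.10) = 3.41 μmol/min.

3.41 μmol/min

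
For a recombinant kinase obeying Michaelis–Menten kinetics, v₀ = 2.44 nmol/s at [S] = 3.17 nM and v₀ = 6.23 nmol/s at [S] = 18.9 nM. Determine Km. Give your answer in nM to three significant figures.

8.61 nM

From v = Vmax[S]/(Km+[S]), each point gives Vmax = v(Km+[S])/[S].
Equating: 2.44(Km+3.17)/3.17 = 6.23(Km+18.9)/18.9.
0.7697·Km + 2.44 = 0.3296·Km + 6.23, so (0.7697 − 0.3296)·Km = 6.23 − 2.44.
Km = 3.790/0.4401 = 8.61 nM; then Vmax = 2.44(8.61+3.17)/3.17 = 9.07 nmol/s.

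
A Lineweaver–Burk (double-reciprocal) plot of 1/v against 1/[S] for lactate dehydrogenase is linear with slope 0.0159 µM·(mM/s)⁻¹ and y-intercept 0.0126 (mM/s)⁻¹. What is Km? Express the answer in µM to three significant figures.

y-intercept = 1/Vmax ⇒ Vmax = 79.4 mM/s; slope = Km/Vmax ⇒ Km = slope × Vmax.
Km = 0.0159 × 79.4 = 1.26 µM.

1.26 µM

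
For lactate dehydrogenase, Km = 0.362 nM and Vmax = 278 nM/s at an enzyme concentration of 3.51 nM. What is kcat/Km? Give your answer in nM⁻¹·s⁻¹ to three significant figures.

219 nM⁻¹·s⁻¹

kcat = Vmax/[E]total = 278/3.51 = 79.2 s⁻¹.
kcat/Km = 79.2/0.362 = 219 nM⁻¹·s⁻¹.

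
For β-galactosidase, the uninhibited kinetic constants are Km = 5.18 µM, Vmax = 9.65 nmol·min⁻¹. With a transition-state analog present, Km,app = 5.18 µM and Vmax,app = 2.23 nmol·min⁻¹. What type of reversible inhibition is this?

Vmax decreases (9.65 → 2.23 nmol·min⁻¹) while Km is unchanged — pure noncompetitive inhibition.

noncompetitive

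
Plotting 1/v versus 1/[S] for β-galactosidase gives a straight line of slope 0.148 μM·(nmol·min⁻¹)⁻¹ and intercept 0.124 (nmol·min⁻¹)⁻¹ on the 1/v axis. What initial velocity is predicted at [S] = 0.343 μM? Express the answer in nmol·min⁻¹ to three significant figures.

1.80 nmol·min⁻¹

The y-intercept is 1/Vmax, so Vmax = 1/0.124 = 8.06 nmol·min⁻¹.
The slope is Km/Vmax, so Km = 0.148 × 8.06 = 1.19 μM.
Then v = 8.06 × 0.343/(1.19 + 0.343) = 1.80 nmol·min⁻¹.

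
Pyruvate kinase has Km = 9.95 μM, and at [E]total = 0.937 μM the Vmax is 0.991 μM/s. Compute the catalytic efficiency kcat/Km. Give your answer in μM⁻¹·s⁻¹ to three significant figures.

kcat = Vmax/[E]total = 0.991/0.937 = 1.06 s⁻¹.
kcat/Km = 1.06/9.95 = 0.106 μM⁻¹·s⁻¹.

0.106 μM⁻¹·s⁻¹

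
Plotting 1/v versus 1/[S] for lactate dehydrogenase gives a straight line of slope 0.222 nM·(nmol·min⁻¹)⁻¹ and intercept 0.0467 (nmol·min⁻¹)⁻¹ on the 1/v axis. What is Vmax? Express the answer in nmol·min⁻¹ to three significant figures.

21.4 nmol·min⁻¹

The y-intercept of a Lineweaver–Burk plot equals 1/Vmax, so Vmax = 1/0.0467 = 21.4 nmol·min⁻¹.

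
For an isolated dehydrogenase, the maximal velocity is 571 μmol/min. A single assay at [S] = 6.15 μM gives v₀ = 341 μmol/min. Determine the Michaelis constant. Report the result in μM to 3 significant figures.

From v = Vmax[S]/(Km+[S]), Km = [S](Vmax − v)/v.
Km = 6.15 × (571 − 341) / 341 = 1414/341 = 4.15 μM.

4.15 μM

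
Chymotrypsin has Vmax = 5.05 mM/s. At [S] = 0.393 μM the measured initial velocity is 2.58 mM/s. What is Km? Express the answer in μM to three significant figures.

v/Vmax = 2.58/5.05 = 0.5109 = [S]/(Km+[S]).
So Km + [S] = [S]/0.5109 = 0.7692 μM, giving Km = 0.7692 − 0.393 = 0.376 μM.

0.376 μM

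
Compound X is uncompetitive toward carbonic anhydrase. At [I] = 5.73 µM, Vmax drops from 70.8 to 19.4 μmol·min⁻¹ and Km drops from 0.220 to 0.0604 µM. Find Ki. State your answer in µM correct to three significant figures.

Uncompetitive: Vmax,app = Vmax/α (and Km,app = Km/α) with α = 1 + [I]/Ki.
α = Vmax/Vmax,app = 70.8/19.4 = 3.649.
Ki = [I]/(α − 1) = 5.73/2.649 = 2.16 µM.

2.16 µM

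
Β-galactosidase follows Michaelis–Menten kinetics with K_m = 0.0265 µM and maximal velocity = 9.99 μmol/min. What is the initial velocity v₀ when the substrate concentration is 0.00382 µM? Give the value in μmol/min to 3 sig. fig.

1.26 μmol/min

v = Vmax·[S]/(Km + [S]) = 9.99 × 0.00382 / (0.0265 + 0.00382)
  = 0.03816 / 0.03032 = 1.26 μmol/min.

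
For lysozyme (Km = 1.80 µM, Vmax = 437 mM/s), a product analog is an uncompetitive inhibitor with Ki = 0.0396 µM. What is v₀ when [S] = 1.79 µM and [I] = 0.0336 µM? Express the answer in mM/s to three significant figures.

With α = 1 + [I]/Ki = 1 + 0.0336/0.0396 = 1.848, the uncompetitive rate law is v = (Vmax/α)·[S] / (Km/α + [S]).
v = (437/1.848)×1.79 / (1.80/1.848 + 1.79) = 423.2/2.764 = 153 mM/s.

153 mM/s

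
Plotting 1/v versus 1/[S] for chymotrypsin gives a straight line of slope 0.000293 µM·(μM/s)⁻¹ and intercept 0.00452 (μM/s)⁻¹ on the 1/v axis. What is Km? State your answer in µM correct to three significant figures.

0.0648 µM

y-intercept = 1/Vmax ⇒ Vmax = 221 μM/s; slope = Km/Vmax ⇒ Km = slope × Vmax.
Km = 0.000293 × 221 = 0.0648 µM.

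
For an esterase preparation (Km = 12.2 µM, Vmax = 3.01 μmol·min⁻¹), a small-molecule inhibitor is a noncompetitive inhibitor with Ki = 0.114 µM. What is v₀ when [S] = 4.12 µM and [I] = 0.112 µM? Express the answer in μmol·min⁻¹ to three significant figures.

α = 1 + [I]/Ki = 1 + 0.112/0.114 = 1.982.
For a noncompetitive inhibitor, Vmax is reduced to Vmax/α while Km is unchanged: Km,app = 12.2 µM, Vmax,app = 1.52 μmol·min⁻¹.
v = Vmax,app·[S]/(Km,app + [S]) = 1.52 × 4.12/(12.2 + 4.12) = 0.383 μmol·min⁻¹.

0.383 μmol·min⁻¹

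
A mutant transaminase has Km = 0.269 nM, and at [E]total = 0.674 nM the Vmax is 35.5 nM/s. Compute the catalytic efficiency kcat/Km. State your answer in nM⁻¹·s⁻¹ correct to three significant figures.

kcat = Vmax/[E]total = 35.5/0.674 = 52.7 s⁻¹.
kcat/Km = 52.7/0.269 = 196 nM⁻¹·s⁻¹.

196 nM⁻¹·s⁻¹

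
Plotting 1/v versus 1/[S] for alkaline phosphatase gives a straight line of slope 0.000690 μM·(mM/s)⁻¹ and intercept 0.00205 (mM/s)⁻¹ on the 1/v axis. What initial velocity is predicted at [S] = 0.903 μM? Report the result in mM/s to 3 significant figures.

The y-intercept is 1/Vmax, so Vmax = 1/0.00205 = 488 mM/s.
The slope is Km/Vmax, so Km = 0.000690 × 488 = 0.337 μM.
Then v = 488 × 0.903/(0.337 + 0.903) = 355 mM/s.

355 mM/s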